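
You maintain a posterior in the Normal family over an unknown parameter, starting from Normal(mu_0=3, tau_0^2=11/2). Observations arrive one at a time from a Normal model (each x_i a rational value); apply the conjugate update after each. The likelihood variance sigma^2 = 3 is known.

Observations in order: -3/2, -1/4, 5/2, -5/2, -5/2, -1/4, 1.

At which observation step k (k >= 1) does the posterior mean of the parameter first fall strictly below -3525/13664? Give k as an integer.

k = 5

obs 1: x=-3/2 → posterior Normal(3/34, 33/17)
obs 2: x=-1/4 → posterior Normal(-5/112, 33/28)
obs 3: x=5/2 → posterior Normal(35/52, 11/13)
obs 4: x=-5/2 → posterior Normal(-1/40, 33/50)
obs 5: x=-5/2 → posterior Normal(-115/244, 33/61)
obs 6: x=-1/4 → posterior Normal(-7/16, 11/24)
obs 7: x=1 → posterior Normal(-41/166, 33/83)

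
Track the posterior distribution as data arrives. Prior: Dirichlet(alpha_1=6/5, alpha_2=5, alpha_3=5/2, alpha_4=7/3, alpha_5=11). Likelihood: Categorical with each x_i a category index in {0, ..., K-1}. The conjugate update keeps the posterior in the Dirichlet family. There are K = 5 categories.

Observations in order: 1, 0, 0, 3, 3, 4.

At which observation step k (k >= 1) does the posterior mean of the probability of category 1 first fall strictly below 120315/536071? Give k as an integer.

obs 1: x=1 → posterior Dirichlet(6/5, 6, 5/2, 7/3, 11)
obs 2: x=0 → posterior Dirichlet(11/5, 6, 5/2, 7/3, 11)
obs 3: x=0 → posterior Dirichlet(16/5, 6, 5/2, 7/3, 11)
obs 4: x=3 → posterior Dirichlet(16/5, 6, 5/2, 10/3, 11)
obs 5: x=3 → posterior Dirichlet(16/5, 6, 5/2, 13/3, 11)
obs 6: x=4 → posterior Dirichlet(16/5, 6, 5/2, 13/3, 12)

k = 5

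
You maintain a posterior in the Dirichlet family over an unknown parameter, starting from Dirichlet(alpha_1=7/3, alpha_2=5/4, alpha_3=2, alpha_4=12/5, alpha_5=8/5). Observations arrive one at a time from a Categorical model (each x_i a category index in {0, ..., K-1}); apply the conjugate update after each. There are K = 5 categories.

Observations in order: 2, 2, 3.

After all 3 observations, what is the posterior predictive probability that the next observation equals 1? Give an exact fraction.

15/151

obs 1: x=2 → posterior Dirichlet(7/3, 5/4, 3, 12/5, 8/5)
obs 2: x=2 → posterior Dirichlet(7/3, 5/4, 4, 12/5, 8/5)
obs 3: x=3 → posterior Dirichlet(7/3, 5/4, 4, 17/5, 8/5)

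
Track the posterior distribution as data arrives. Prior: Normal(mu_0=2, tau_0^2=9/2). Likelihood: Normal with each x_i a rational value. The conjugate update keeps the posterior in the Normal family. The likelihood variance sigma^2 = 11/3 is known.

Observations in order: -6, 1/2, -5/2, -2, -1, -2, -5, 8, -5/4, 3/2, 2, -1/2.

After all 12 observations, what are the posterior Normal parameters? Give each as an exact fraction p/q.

obs 1: x=-6 → posterior Normal(-118/49, 99/49)
obs 2: x=1/2 → posterior Normal(-11/8, 99/76)
obs 3: x=-5/2 → posterior Normal(-172/103, 99/103)
obs 4: x=-2 → posterior Normal(-113/65, 99/130)
obs 5: x=-1 → posterior Normal(-253/157, 99/157)
obs 6: x=-2 → posterior Normal(-307/184, 99/184)
obs 7: x=-5 → posterior Normal(-442/211, 99/211)
obs 8: x=8 → posterior Normal(-113/119, 99/238)
obs 9: x=-5/4 → posterior Normal(-1039/1060, 99/265)
obs 10: x=3/2 → posterior Normal(-877/1168, 99/292)
obs 11: x=2 → posterior Normal(-661/1276, 9/29)
obs 12: x=-1/2 → posterior Normal(-715/1384, 99/346)

mu_0=-715/1384, tau_0^2=99/346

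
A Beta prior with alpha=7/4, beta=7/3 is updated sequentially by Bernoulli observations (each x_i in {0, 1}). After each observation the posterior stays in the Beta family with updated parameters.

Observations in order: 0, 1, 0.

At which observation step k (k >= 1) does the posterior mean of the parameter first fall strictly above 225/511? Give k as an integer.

k = 2

obs 1: x=0 → posterior Beta(7/4, 10/3)
obs 2: x=1 → posterior Beta(11/4, 10/3)
obs 3: x=0 → posterior Beta(11/4, 13/3)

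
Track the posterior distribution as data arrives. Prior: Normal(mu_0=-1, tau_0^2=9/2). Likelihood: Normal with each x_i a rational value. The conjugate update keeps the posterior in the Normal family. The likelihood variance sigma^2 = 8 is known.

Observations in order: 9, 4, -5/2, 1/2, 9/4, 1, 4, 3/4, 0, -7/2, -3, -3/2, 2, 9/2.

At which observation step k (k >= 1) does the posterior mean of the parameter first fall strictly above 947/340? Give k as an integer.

obs 1: x=9 → posterior Normal(13/5, 72/25)
obs 2: x=4 → posterior Normal(101/34, 36/17)
obs 3: x=-5/2 → posterior Normal(157/86, 72/43)
obs 4: x=1/2 → posterior Normal(83/52, 18/13)
obs 5: x=9/4 → posterior Normal(413/244, 72/61)
obs 6: x=1 → posterior Normal(449/280, 36/35)
obs 7: x=4 → posterior Normal(593/316, 72/79)
obs 8: x=3/4 → posterior Normal(155/88, 9/11)
obs 9: x=0 → posterior Normal(155/97, 72/97)
obs 10: x=-7/2 → posterior Normal(247/212, 36/53)
obs 11: x=-3 → posterior Normal(193/230, 72/115)
obs 12: x=-3/2 → posterior Normal(83/124, 18/31)
obs 13: x=2 → posterior Normal(101/133, 72/133)
obs 14: x=9/2 → posterior Normal(283/284, 36/71)

k = 2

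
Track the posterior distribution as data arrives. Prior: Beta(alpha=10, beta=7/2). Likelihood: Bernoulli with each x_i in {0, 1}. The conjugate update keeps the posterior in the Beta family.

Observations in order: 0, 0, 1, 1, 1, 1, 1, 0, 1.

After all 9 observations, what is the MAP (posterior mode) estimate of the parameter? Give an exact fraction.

obs 1: x=0 → posterior Beta(10, 9/2)
obs 2: x=0 → posterior Beta(10, 11/2)
obs 3: x=1 → posterior Beta(11, 11/2)
obs 4: x=1 → posterior Beta(12, 11/2)
obs 5: x=1 → posterior Beta(13, 11/2)
obs 6: x=1 → posterior Beta(14, 11/2)
obs 7: x=1 → posterior Beta(15, 11/2)
obs 8: x=0 → posterior Beta(15, 13/2)
obs 9: x=1 → posterior Beta(16, 13/2)

30/41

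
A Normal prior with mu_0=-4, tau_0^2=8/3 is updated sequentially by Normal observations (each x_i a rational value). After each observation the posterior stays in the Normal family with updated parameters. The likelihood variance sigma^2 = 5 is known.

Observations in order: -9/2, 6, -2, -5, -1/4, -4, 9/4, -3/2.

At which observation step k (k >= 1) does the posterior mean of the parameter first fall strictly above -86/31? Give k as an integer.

obs 1: x=-9/2 → posterior Normal(-96/23, 40/23)
obs 2: x=6 → posterior Normal(-48/31, 40/31)
obs 3: x=-2 → posterior Normal(-64/39, 40/39)
obs 4: x=-5 → posterior Normal(-104/47, 40/47)
obs 5: x=-1/4 → posterior Normal(-106/55, 8/11)
obs 6: x=-4 → posterior Normal(-46/21, 40/63)
obs 7: x=9/4 → posterior Normal(-120/71, 40/71)
obs 8: x=-3/2 → posterior Normal(-132/79, 40/79)

k = 2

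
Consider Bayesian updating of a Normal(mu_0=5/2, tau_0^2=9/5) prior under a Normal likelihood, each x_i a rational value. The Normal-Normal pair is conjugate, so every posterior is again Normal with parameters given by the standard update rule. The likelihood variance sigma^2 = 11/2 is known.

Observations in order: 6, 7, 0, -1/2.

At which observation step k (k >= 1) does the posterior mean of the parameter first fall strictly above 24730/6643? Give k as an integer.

obs 1: x=6 → posterior Normal(491/146, 99/73)
obs 2: x=7 → posterior Normal(743/182, 99/91)
obs 3: x=0 → posterior Normal(743/218, 99/109)
obs 4: x=-1/2 → posterior Normal(725/254, 99/127)

k = 2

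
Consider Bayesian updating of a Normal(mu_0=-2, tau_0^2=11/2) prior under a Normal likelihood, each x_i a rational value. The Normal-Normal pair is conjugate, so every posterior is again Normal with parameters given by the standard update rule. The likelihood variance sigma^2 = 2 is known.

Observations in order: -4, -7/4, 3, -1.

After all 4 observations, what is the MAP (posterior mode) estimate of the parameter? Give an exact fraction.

-197/192

obs 1: x=-4 → posterior Normal(-52/15, 22/15)
obs 2: x=-7/4 → posterior Normal(-285/104, 11/13)
obs 3: x=3 → posterior Normal(-153/148, 22/37)
obs 4: x=-1 → posterior Normal(-197/192, 11/24)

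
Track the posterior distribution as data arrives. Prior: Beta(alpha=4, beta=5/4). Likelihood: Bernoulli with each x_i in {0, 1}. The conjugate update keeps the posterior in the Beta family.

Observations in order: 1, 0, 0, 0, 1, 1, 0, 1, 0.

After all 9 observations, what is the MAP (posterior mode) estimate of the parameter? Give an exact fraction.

obs 1: x=1 → posterior Beta(5, 5/4)
obs 2: x=0 → posterior Beta(5, 9/4)
obs 3: x=0 → posterior Beta(5, 13/4)
obs 4: x=0 → posterior Beta(5, 17/4)
obs 5: x=1 → posterior Beta(6, 17/4)
obs 6: x=1 → posterior Beta(7, 17/4)
obs 7: x=0 → posterior Beta(7, 21/4)
obs 8: x=1 → posterior Beta(8, 21/4)
obs 9: x=0 → posterior Beta(8, 25/4)

4/7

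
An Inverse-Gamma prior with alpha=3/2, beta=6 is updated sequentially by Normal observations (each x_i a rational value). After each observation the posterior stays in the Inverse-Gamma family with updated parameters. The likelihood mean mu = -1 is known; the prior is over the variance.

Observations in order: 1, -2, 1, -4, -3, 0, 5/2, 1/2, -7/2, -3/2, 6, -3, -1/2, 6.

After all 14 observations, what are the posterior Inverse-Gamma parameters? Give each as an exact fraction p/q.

obs 1: x=1 → posterior Inverse-Gamma(2, 8)
obs 2: x=-2 → posterior Inverse-Gamma(5/2, 17/2)
obs 3: x=1 → posterior Inverse-Gamma(3, 21/2)
obs 4: x=-4 → posterior Inverse-Gamma(7/2, 15)
obs 5: x=-3 → posterior Inverse-Gamma(4, 17)
obs 6: x=0 → posterior Inverse-Gamma(9/2, 35/2)
obs 7: x=5/2 → posterior Inverse-Gamma(5, 189/8)
obs 8: x=1/2 → posterior Inverse-Gamma(11/2, 99/4)
obs 9: x=-7/2 → posterior Inverse-Gamma(6, 223/8)
obs 10: x=-3/2 → posterior Inverse-Gamma(13/2, 28)
obs 11: x=6 → posterior Inverse-Gamma(7, 105/2)
obs 12: x=-3 → posterior Inverse-Gamma(15/2, 109/2)
obs 13: x=-1/2 → posterior Inverse-Gamma(8, 437/8)
obs 14: x=6 → posterior Inverse-Gamma(17/2, 633/8)

alpha=17/2, beta=633/8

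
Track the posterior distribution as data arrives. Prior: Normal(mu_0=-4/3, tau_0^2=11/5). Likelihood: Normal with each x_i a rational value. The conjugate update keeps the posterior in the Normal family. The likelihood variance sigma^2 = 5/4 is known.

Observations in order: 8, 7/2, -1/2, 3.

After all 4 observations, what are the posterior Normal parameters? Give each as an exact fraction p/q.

mu_0=1748/603, tau_0^2=55/201

obs 1: x=8 → posterior Normal(956/207, 55/69)
obs 2: x=7/2 → posterior Normal(1418/339, 55/113)
obs 3: x=-1/2 → posterior Normal(1352/471, 55/157)
obs 4: x=3 → posterior Normal(1748/603, 55/201)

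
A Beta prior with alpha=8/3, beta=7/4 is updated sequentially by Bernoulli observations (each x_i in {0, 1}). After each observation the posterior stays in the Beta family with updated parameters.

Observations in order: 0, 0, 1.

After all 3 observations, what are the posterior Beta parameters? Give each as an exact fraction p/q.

alpha=11/3, beta=15/4

obs 1: x=0 → posterior Beta(8/3, 11/4)
obs 2: x=0 → posterior Beta(8/3, 15/4)
obs 3: x=1 → posterior Beta(11/3, 15/4)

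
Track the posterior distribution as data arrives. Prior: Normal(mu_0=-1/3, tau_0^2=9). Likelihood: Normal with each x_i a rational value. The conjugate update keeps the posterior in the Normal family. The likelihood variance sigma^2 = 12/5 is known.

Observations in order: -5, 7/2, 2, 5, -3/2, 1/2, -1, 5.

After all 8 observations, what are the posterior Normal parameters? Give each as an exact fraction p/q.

mu_0=757/744, tau_0^2=9/31

obs 1: x=-5 → posterior Normal(-229/57, 36/19)
obs 2: x=7/2 → posterior Normal(-143/204, 18/17)
obs 3: x=2 → posterior Normal(37/294, 36/49)
obs 4: x=5 → posterior Normal(487/384, 9/16)
obs 5: x=-3/2 → posterior Normal(176/237, 36/79)
obs 6: x=1/2 → posterior Normal(397/564, 18/47)
obs 7: x=-1 → posterior Normal(307/654, 36/109)
obs 8: x=5 → posterior Normal(757/744, 9/31)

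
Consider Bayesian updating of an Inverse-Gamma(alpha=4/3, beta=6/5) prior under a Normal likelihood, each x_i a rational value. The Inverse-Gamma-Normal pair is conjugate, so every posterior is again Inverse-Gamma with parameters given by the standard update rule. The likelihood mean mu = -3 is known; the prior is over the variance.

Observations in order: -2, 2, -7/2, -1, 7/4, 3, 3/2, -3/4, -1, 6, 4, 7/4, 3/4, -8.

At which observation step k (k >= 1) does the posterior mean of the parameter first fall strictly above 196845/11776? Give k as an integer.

obs 1: x=-2 → posterior Inverse-Gamma(11/6, 17/10)
obs 2: x=2 → posterior Inverse-Gamma(7/3, 71/5)
obs 3: x=-7/2 → posterior Inverse-Gamma(17/6, 573/40)
obs 4: x=-1 → posterior Inverse-Gamma(10/3, 653/40)
obs 5: x=7/4 → posterior Inverse-Gamma(23/6, 4417/160)
obs 6: x=3 → posterior Inverse-Gamma(13/3, 7297/160)
obs 7: x=3/2 → posterior Inverse-Gamma(29/6, 8917/160)
obs 8: x=-3/4 → posterior Inverse-Gamma(16/3, 4661/80)
obs 9: x=-1 → posterior Inverse-Gamma(35/6, 4821/80)
obs 10: x=6 → posterior Inverse-Gamma(19/3, 8061/80)
obs 11: x=4 → posterior Inverse-Gamma(41/6, 10021/80)
obs 12: x=7/4 → posterior Inverse-Gamma(22/3, 21847/160)
obs 13: x=3/4 → posterior Inverse-Gamma(47/6, 5743/40)
obs 14: x=-8 → posterior Inverse-Gamma(25/3, 6243/40)

k = 10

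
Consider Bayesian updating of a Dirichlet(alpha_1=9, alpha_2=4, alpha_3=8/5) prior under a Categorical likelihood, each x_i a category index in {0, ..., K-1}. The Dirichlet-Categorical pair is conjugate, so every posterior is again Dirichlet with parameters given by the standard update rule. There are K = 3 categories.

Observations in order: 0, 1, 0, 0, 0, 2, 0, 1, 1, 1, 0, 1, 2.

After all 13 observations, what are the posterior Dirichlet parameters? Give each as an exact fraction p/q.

obs 1: x=0 → posterior Dirichlet(10, 4, 8/5)
obs 2: x=1 → posterior Dirichlet(10, 5, 8/5)
obs 3: x=0 → posterior Dirichlet(11, 5, 8/5)
obs 4: x=0 → posterior Dirichlet(12, 5, 8/5)
obs 5: x=0 → posterior Dirichlet(13, 5, 8/5)
obs 6: x=2 → posterior Dirichlet(13, 5, 13/5)
obs 7: x=0 → posterior Dirichlet(14, 5, 13/5)
obs 8: x=1 → posterior Dirichlet(14, 6, 13/5)
obs 9: x=1 → posterior Dirichlet(14, 7, 13/5)
obs 10: x=1 → posterior Dirichlet(14, 8, 13/5)
obs 11: x=0 → posterior Dirichlet(15, 8, 13/5)
obs 12: x=1 → posterior Dirichlet(15, 9, 13/5)
obs 13: x=2 → posterior Dirichlet(15, 9, 18/5)

alpha_1=15, alpha_2=9, alpha_3=18/5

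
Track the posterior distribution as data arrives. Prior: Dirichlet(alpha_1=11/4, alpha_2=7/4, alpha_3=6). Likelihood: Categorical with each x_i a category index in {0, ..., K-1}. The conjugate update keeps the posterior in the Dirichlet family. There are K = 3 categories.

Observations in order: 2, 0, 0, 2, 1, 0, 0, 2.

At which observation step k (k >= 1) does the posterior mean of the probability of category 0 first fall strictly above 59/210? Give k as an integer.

k = 2

obs 1: x=2 → posterior Dirichlet(11/4, 7/4, 7)
obs 2: x=0 → posterior Dirichlet(15/4, 7/4, 7)
obs 3: x=0 → posterior Dirichlet(19/4, 7/4, 7)
obs 4: x=2 → posterior Dirichlet(19/4, 7/4, 8)
obs 5: x=1 → posterior Dirichlet(19/4, 11/4, 8)
obs 6: x=0 → posterior Dirichlet(23/4, 11/4, 8)
obs 7: x=0 → posterior Dirichlet(27/4, 11/4, 8)
obs 8: x=2 → posterior Dirichlet(27/4, 11/4, 9)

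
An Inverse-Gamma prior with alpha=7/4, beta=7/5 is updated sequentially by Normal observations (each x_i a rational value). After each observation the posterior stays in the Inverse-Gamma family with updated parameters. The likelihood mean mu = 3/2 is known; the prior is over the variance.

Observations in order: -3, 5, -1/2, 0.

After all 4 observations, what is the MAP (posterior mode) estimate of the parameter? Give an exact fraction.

obs 1: x=-3 → posterior Inverse-Gamma(9/4, 461/40)
obs 2: x=5 → posterior Inverse-Gamma(11/4, 353/20)
obs 3: x=-1/2 → posterior Inverse-Gamma(13/4, 393/20)
obs 4: x=0 → posterior Inverse-Gamma(15/4, 831/40)

831/190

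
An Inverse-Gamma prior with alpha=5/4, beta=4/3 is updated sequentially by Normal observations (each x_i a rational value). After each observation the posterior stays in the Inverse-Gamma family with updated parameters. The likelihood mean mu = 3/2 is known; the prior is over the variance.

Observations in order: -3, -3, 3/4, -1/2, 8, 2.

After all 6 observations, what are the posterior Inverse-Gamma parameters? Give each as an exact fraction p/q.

alpha=17/4, beta=4331/96

obs 1: x=-3 → posterior Inverse-Gamma(7/4, 275/24)
obs 2: x=-3 → posterior Inverse-Gamma(9/4, 259/12)
obs 3: x=3/4 → posterior Inverse-Gamma(11/4, 2099/96)
obs 4: x=-1/2 → posterior Inverse-Gamma(13/4, 2291/96)
obs 5: x=8 → posterior Inverse-Gamma(15/4, 4319/96)
obs 6: x=2 → posterior Inverse-Gamma(17/4, 4331/96)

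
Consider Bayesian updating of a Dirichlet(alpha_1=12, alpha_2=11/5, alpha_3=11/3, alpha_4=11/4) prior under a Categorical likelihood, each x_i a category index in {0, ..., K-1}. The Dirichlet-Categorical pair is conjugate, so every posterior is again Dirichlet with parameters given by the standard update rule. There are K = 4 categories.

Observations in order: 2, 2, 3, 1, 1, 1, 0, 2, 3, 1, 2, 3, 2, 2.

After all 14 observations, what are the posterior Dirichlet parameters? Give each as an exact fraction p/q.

alpha_1=13, alpha_2=31/5, alpha_3=29/3, alpha_4=23/4

obs 1: x=2 → posterior Dirichlet(12, 11/5, 14/3, 11/4)
obs 2: x=2 → posterior Dirichlet(12, 11/5, 17/3, 11/4)
obs 3: x=3 → posterior Dirichlet(12, 11/5, 17/3, 15/4)
obs 4: x=1 → posterior Dirichlet(12, 16/5, 17/3, 15/4)
obs 5: x=1 → posterior Dirichlet(12, 21/5, 17/3, 15/4)
obs 6: x=1 → posterior Dirichlet(12, 26/5, 17/3, 15/4)
obs 7: x=0 → posterior Dirichlet(13, 26/5, 17/3, 15/4)
obs 8: x=2 → posterior Dirichlet(13, 26/5, 20/3, 15/4)
obs 9: x=3 → posterior Dirichlet(13, 26/5, 20/3, 19/4)
obs 10: x=1 → posterior Dirichlet(13, 31/5, 20/3, 19/4)
obs 11: x=2 → posterior Dirichlet(13, 31/5, 23/3, 19/4)
obs 12: x=3 → posterior Dirichlet(13, 31/5, 23/3, 23/4)
obs 13: x=2 → posterior Dirichlet(13, 31/5, 26/3, 23/4)
obs 14: x=2 → posterior Dirichlet(13, 31/5, 29/3, 23/4)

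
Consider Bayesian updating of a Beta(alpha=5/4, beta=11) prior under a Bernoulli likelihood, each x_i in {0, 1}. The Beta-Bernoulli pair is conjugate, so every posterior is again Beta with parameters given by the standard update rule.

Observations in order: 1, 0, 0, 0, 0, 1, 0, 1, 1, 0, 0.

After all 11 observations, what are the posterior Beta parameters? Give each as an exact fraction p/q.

alpha=21/4, beta=18

obs 1: x=1 → posterior Beta(9/4, 11)
obs 2: x=0 → posterior Beta(9/4, 12)
obs 3: x=0 → posterior Beta(9/4, 13)
obs 4: x=0 → posterior Beta(9/4, 14)
obs 5: x=0 → posterior Beta(9/4, 15)
obs 6: x=1 → posterior Beta(13/4, 15)
obs 7: x=0 → posterior Beta(13/4, 16)
obs 8: x=1 → posterior Beta(17/4, 16)
obs 9: x=1 → posterior Beta(21/4, 16)
obs 10: x=0 → posterior Beta(21/4, 17)
obs 11: x=0 → posterior Beta(21/4, 18)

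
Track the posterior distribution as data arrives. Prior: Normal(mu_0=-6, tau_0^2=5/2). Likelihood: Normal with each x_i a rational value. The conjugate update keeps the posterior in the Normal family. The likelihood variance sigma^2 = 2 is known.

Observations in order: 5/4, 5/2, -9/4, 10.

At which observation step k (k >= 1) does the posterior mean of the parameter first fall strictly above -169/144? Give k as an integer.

obs 1: x=5/4 → posterior Normal(-71/36, 10/9)
obs 2: x=5/2 → posterior Normal(-3/8, 5/7)
obs 3: x=-9/4 → posterior Normal(-33/38, 10/19)
obs 4: x=10 → posterior Normal(67/48, 5/12)

k = 2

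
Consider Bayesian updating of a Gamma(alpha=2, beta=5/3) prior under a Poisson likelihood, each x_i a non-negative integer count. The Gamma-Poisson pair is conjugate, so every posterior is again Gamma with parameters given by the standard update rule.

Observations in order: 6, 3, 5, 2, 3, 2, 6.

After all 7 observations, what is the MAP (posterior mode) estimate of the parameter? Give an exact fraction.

obs 1: x=6 → posterior Gamma(8, 8/3)
obs 2: x=3 → posterior Gamma(11, 11/3)
obs 3: x=5 → posterior Gamma(16, 14/3)
obs 4: x=2 → posterior Gamma(18, 17/3)
obs 5: x=3 → posterior Gamma(21, 20/3)
obs 6: x=2 → posterior Gamma(23, 23/3)
obs 7: x=6 → posterior Gamma(29, 26/3)

42/13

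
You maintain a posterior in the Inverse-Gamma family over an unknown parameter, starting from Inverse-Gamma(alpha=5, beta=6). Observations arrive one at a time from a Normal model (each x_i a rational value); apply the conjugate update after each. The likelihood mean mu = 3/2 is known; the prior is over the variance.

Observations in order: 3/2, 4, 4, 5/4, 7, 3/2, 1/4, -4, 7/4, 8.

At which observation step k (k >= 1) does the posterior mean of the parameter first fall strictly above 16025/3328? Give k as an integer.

obs 1: x=3/2 → posterior Inverse-Gamma(11/2, 6)
obs 2: x=4 → posterior Inverse-Gamma(6, 73/8)
obs 3: x=4 → posterior Inverse-Gamma(13/2, 49/4)
obs 4: x=5/4 → posterior Inverse-Gamma(7, 393/32)
obs 5: x=7 → posterior Inverse-Gamma(15/2, 877/32)
obs 6: x=3/2 → posterior Inverse-Gamma(8, 877/32)
obs 7: x=1/4 → posterior Inverse-Gamma(17/2, 451/16)
obs 8: x=-4 → posterior Inverse-Gamma(9, 693/16)
obs 9: x=7/4 → posterior Inverse-Gamma(19/2, 1387/32)
obs 10: x=8 → posterior Inverse-Gamma(10, 2063/32)

k = 8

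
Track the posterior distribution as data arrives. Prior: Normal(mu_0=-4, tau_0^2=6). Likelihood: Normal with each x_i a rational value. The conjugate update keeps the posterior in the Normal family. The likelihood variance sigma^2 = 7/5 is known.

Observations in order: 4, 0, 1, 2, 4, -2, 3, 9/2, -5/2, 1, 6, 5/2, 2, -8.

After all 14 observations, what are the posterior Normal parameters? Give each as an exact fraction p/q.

mu_0=71/61, tau_0^2=6/61

obs 1: x=4 → posterior Normal(92/37, 42/37)
obs 2: x=0 → posterior Normal(92/67, 42/67)
obs 3: x=1 → posterior Normal(122/97, 42/97)
obs 4: x=2 → posterior Normal(182/127, 42/127)
obs 5: x=4 → posterior Normal(302/157, 42/157)
obs 6: x=-2 → posterior Normal(22/17, 42/187)
obs 7: x=3 → posterior Normal(332/217, 6/31)
obs 8: x=9/2 → posterior Normal(467/247, 42/247)
obs 9: x=-5/2 → posterior Normal(392/277, 42/277)
obs 10: x=1 → posterior Normal(422/307, 42/307)
obs 11: x=6 → posterior Normal(602/337, 42/337)
obs 12: x=5/2 → posterior Normal(677/367, 42/367)
obs 13: x=2 → posterior Normal(737/397, 42/397)
obs 14: x=-8 → posterior Normal(71/61, 6/61)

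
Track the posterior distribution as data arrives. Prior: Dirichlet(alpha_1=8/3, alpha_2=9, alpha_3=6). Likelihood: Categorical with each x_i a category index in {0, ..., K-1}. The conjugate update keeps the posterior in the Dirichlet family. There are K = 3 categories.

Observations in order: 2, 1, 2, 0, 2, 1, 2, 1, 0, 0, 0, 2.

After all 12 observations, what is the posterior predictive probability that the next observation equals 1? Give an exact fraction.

36/89

obs 1: x=2 → posterior Dirichlet(8/3, 9, 7)
obs 2: x=1 → posterior Dirichlet(8/3, 10, 7)
obs 3: x=2 → posterior Dirichlet(8/3, 10, 8)
obs 4: x=0 → posterior Dirichlet(11/3, 10, 8)
obs 5: x=2 → posterior Dirichlet(11/3, 10, 9)
obs 6: x=1 → posterior Dirichlet(11/3, 11, 9)
obs 7: x=2 → posterior Dirichlet(11/3, 11, 10)
obs 8: x=1 → posterior Dirichlet(11/3, 12, 10)
obs 9: x=0 → posterior Dirichlet(14/3, 12, 10)
obs 10: x=0 → posterior Dirichlet(17/3, 12, 10)
obs 11: x=0 → posterior Dirichlet(20/3, 12, 10)
obs 12: x=2 → posterior Dirichlet(20/3, 12, 11)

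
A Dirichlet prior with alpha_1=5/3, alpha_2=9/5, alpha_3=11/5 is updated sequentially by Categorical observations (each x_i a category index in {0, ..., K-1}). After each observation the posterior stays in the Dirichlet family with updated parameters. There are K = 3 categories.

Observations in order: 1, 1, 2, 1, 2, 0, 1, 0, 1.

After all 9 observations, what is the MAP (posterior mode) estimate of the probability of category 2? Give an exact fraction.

obs 1: x=1 → posterior Dirichlet(5/3, 14/5, 11/5)
obs 2: x=1 → posterior Dirichlet(5/3, 19/5, 11/5)
obs 3: x=2 → posterior Dirichlet(5/3, 19/5, 16/5)
obs 4: x=1 → posterior Dirichlet(5/3, 24/5, 16/5)
obs 5: x=2 → posterior Dirichlet(5/3, 24/5, 21/5)
obs 6: x=0 → posterior Dirichlet(8/3, 24/5, 21/5)
obs 7: x=1 → posterior Dirichlet(8/3, 29/5, 21/5)
obs 8: x=0 → posterior Dirichlet(11/3, 29/5, 21/5)
obs 9: x=1 → posterior Dirichlet(11/3, 34/5, 21/5)

48/175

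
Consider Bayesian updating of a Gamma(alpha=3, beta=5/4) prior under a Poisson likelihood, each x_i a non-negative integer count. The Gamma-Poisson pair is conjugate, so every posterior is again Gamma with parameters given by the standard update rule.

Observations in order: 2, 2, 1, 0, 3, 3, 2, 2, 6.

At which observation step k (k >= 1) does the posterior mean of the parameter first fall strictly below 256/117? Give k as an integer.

k = 2

obs 1: x=2 → posterior Gamma(5, 9/4)
obs 2: x=2 → posterior Gamma(7, 13/4)
obs 3: x=1 → posterior Gamma(8, 17/4)
obs 4: x=0 → posterior Gamma(8, 21/4)
obs 5: x=3 → posterior Gamma(11, 25/4)
obs 6: x=3 → posterior Gamma(14, 29/4)
obs 7: x=2 → posterior Gamma(16, 33/4)
obs 8: x=2 → posterior Gamma(18, 37/4)
obs 9: x=6 → posterior Gamma(24, 41/4)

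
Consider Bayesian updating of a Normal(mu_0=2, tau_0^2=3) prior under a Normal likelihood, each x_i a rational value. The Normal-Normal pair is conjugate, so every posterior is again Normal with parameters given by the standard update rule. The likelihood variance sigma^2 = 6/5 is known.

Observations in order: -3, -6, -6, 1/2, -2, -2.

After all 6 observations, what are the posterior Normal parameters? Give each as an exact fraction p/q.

mu_0=-177/64, tau_0^2=3/16

obs 1: x=-3 → posterior Normal(-11/7, 6/7)
obs 2: x=-6 → posterior Normal(-41/12, 1/2)
obs 3: x=-6 → posterior Normal(-71/17, 6/17)
obs 4: x=1/2 → posterior Normal(-137/44, 3/11)
obs 5: x=-2 → posterior Normal(-157/54, 2/9)
obs 6: x=-2 → posterior Normal(-177/64, 3/16)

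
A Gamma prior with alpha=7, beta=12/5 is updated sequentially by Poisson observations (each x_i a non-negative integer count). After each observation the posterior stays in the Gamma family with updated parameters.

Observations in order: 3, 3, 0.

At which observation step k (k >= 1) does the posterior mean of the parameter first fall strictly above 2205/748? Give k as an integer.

obs 1: x=3 → posterior Gamma(10, 17/5)
obs 2: x=3 → posterior Gamma(13, 22/5)
obs 3: x=0 → posterior Gamma(13, 27/5)

k = 2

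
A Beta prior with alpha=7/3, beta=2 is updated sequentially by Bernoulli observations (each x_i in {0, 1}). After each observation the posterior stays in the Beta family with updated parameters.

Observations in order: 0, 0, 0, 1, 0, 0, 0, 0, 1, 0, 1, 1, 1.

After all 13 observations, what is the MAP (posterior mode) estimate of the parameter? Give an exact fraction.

obs 1: x=0 → posterior Beta(7/3, 3)
obs 2: x=0 → posterior Beta(7/3, 4)
obs 3: x=0 → posterior Beta(7/3, 5)
obs 4: x=1 → posterior Beta(10/3, 5)
obs 5: x=0 → posterior Beta(10/3, 6)
obs 6: x=0 → posterior Beta(10/3, 7)
obs 7: x=0 → posterior Beta(10/3, 8)
obs 8: x=0 → posterior Beta(10/3, 9)
obs 9: x=1 → posterior Beta(13/3, 9)
obs 10: x=0 → posterior Beta(13/3, 10)
obs 11: x=1 → posterior Beta(16/3, 10)
obs 12: x=1 → posterior Beta(19/3, 10)
obs 13: x=1 → posterior Beta(22/3, 10)

19/46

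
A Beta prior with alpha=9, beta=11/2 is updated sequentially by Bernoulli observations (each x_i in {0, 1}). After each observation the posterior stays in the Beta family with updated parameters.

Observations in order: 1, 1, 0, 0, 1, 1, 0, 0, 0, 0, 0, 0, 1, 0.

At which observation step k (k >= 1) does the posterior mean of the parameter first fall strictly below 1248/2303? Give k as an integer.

k = 10

obs 1: x=1 → posterior Beta(10, 11/2)
obs 2: x=1 → posterior Beta(11, 11/2)
obs 3: x=0 → posterior Beta(11, 13/2)
obs 4: x=0 → posterior Beta(11, 15/2)
obs 5: x=1 → posterior Beta(12, 15/2)
obs 6: x=1 → posterior Beta(13, 15/2)
obs 7: x=0 → posterior Beta(13, 17/2)
obs 8: x=0 → posterior Beta(13, 19/2)
obs 9: x=0 → posterior Beta(13, 21/2)
obs 10: x=0 → posterior Beta(13, 23/2)
obs 11: x=0 → posterior Beta(13, 25/2)
obs 12: x=0 → posterior Beta(13, 27/2)
obs 13: x=1 → posterior Beta(14, 27/2)
obs 14: x=0 → posterior Beta(14, 29/2)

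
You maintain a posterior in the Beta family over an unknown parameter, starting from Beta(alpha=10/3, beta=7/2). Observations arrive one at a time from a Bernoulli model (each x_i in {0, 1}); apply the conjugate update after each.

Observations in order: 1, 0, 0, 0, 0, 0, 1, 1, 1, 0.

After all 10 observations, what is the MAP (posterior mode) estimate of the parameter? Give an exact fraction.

38/89

obs 1: x=1 → posterior Beta(13/3, 7/2)
obs 2: x=0 → posterior Beta(13/3, 9/2)
obs 3: x=0 → posterior Beta(13/3, 11/2)
obs 4: x=0 → posterior Beta(13/3, 13/2)
obs 5: x=0 → posterior Beta(13/3, 15/2)
obs 6: x=0 → posterior Beta(13/3, 17/2)
obs 7: x=1 → posterior Beta(16/3, 17/2)
obs 8: x=1 → posterior Beta(19/3, 17/2)
obs 9: x=1 → posterior Beta(22/3, 17/2)
obs 10: x=0 → posterior Beta(22/3, 19/2)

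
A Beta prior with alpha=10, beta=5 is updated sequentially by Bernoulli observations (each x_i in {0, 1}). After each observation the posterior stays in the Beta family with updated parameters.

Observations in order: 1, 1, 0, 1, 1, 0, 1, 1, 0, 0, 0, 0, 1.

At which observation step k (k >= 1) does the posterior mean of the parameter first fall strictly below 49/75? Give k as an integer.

obs 1: x=1 → posterior Beta(11, 5)
obs 2: x=1 → posterior Beta(12, 5)
obs 3: x=0 → posterior Beta(12, 6)
obs 4: x=1 → posterior Beta(13, 6)
obs 5: x=1 → posterior Beta(14, 6)
obs 6: x=0 → posterior Beta(14, 7)
obs 7: x=1 → posterior Beta(15, 7)
obs 8: x=1 → posterior Beta(16, 7)
obs 9: x=0 → posterior Beta(16, 8)
obs 10: x=0 → posterior Beta(16, 9)
obs 11: x=0 → posterior Beta(16, 10)
obs 12: x=0 → posterior Beta(16, 11)
obs 13: x=1 → posterior Beta(17, 11)

k = 10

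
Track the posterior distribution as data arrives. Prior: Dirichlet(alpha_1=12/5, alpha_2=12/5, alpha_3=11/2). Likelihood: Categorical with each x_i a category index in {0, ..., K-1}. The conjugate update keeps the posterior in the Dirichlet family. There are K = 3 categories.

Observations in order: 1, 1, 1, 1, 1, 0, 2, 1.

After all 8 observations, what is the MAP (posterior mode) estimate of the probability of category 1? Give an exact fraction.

obs 1: x=1 → posterior Dirichlet(12/5, 17/5, 11/2)
obs 2: x=1 → posterior Dirichlet(12/5, 22/5, 11/2)
obs 3: x=1 → posterior Dirichlet(12/5, 27/5, 11/2)
obs 4: x=1 → posterior Dirichlet(12/5, 32/5, 11/2)
obs 5: x=1 → posterior Dirichlet(12/5, 37/5, 11/2)
obs 6: x=0 → posterior Dirichlet(17/5, 37/5, 11/2)
obs 7: x=2 → posterior Dirichlet(17/5, 37/5, 13/2)
obs 8: x=1 → posterior Dirichlet(17/5, 42/5, 13/2)

74/153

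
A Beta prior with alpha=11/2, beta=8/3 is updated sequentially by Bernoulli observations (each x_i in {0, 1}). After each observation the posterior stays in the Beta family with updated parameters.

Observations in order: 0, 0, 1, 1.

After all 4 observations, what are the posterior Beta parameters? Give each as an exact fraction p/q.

obs 1: x=0 → posterior Beta(11/2, 11/3)
obs 2: x=0 → posterior Beta(11/2, 14/3)
obs 3: x=1 → posterior Beta(13/2, 14/3)
obs 4: x=1 → posterior Beta(15/2, 14/3)

alpha=15/2, beta=14/3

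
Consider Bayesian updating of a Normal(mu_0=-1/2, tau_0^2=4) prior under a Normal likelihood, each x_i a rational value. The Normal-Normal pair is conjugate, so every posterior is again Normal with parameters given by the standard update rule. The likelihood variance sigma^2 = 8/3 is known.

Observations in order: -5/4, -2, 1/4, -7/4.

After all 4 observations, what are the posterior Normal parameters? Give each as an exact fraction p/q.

obs 1: x=-5/4 → posterior Normal(-19/20, 8/5)
obs 2: x=-2 → posterior Normal(-43/32, 1)
obs 3: x=1/4 → posterior Normal(-10/11, 8/11)
obs 4: x=-7/4 → posterior Normal(-61/56, 4/7)

mu_0=-61/56, tau_0^2=4/7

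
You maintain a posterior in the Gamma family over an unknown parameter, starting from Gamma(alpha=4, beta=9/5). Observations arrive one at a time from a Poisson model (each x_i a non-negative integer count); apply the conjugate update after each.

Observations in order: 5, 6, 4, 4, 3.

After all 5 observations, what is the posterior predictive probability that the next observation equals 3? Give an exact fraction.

23041984887492670923999157971525363040256000/118219125389904831756798274346981643258313227

obs 1: x=5 → posterior Gamma(9, 14/5)
obs 2: x=6 → posterior Gamma(15, 19/5)
obs 3: x=4 → posterior Gamma(19, 24/5)
obs 4: x=4 → posterior Gamma(23, 29/5)
obs 5: x=3 → posterior Gamma(26, 34/5)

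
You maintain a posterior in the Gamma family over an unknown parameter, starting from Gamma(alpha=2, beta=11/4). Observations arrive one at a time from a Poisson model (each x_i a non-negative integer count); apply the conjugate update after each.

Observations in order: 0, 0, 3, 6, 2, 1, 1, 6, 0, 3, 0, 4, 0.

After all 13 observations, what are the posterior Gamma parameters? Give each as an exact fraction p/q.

obs 1: x=0 → posterior Gamma(2, 15/4)
obs 2: x=0 → posterior Gamma(2, 19/4)
obs 3: x=3 → posterior Gamma(5, 23/4)
obs 4: x=6 → posterior Gamma(11, 27/4)
obs 5: x=2 → posterior Gamma(13, 31/4)
obs 6: x=1 → posterior Gamma(14, 35/4)
obs 7: x=1 → posterior Gamma(15, 39/4)
obs 8: x=6 → posterior Gamma(21, 43/4)
obs 9: x=0 → posterior Gamma(21, 47/4)
obs 10: x=3 → posterior Gamma(24, 51/4)
obs 11: x=0 → posterior Gamma(24, 55/4)
obs 12: x=4 → posterior Gamma(28, 59/4)
obs 13: x=0 → posterior Gamma(28, 63/4)

alpha=28, beta=63/4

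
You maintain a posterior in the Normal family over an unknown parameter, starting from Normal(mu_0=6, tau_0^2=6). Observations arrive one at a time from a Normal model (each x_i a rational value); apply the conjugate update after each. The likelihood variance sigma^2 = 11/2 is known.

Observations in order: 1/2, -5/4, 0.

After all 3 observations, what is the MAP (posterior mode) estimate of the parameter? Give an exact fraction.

obs 1: x=1/2 → posterior Normal(72/23, 66/23)
obs 2: x=-5/4 → posterior Normal(57/35, 66/35)
obs 3: x=0 → posterior Normal(57/47, 66/47)

57/47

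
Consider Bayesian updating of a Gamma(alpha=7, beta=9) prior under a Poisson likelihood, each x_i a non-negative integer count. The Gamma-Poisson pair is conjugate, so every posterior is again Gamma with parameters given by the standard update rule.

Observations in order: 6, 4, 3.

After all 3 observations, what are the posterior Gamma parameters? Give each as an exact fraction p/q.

obs 1: x=6 → posterior Gamma(13, 10)
obs 2: x=4 → posterior Gamma(17, 11)
obs 3: x=3 → posterior Gamma(20, 12)

alpha=20, beta=12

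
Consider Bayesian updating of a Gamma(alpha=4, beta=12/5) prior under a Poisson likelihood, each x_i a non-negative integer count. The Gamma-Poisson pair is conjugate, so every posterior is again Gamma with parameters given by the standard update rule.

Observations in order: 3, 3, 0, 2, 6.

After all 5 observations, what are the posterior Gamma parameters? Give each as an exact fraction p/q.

alpha=18, beta=37/5

obs 1: x=3 → posterior Gamma(7, 17/5)
obs 2: x=3 → posterior Gamma(10, 22/5)
obs 3: x=0 → posterior Gamma(10, 27/5)
obs 4: x=2 → posterior Gamma(12, 32/5)
obs 5: x=6 → posterior Gamma(18, 37/5)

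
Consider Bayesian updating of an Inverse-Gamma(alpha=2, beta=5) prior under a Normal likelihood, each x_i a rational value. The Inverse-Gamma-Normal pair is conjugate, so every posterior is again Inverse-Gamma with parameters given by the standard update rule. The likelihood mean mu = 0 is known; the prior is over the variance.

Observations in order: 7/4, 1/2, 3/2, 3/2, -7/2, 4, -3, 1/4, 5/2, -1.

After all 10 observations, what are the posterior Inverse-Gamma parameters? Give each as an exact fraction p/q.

alpha=7, beta=499/16

obs 1: x=7/4 → posterior Inverse-Gamma(5/2, 209/32)
obs 2: x=1/2 → posterior Inverse-Gamma(3, 213/32)
obs 3: x=3/2 → posterior Inverse-Gamma(7/2, 249/32)
obs 4: x=3/2 → posterior Inverse-Gamma(4, 285/32)
obs 5: x=-7/2 → posterior Inverse-Gamma(9/2, 481/32)
obs 6: x=4 → posterior Inverse-Gamma(5, 737/32)
obs 7: x=-3 → posterior Inverse-Gamma(11/2, 881/32)
obs 8: x=1/4 → posterior Inverse-Gamma(6, 441/16)
obs 9: x=5/2 → posterior Inverse-Gamma(13/2, 491/16)
obs 10: x=-1 → posterior Inverse-Gamma(7, 499/16)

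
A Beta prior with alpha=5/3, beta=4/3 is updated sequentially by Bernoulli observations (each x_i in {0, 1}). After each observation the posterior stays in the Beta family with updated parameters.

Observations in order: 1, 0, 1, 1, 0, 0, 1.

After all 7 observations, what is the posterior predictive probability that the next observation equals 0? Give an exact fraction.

obs 1: x=1 → posterior Beta(8/3, 4/3)
obs 2: x=0 → posterior Beta(8/3, 7/3)
obs 3: x=1 → posterior Beta(11/3, 7/3)
obs 4: x=1 → posterior Beta(14/3, 7/3)
obs 5: x=0 → posterior Beta(14/3, 10/3)
obs 6: x=0 → posterior Beta(14/3, 13/3)
obs 7: x=1 → posterior Beta(17/3, 13/3)

13/30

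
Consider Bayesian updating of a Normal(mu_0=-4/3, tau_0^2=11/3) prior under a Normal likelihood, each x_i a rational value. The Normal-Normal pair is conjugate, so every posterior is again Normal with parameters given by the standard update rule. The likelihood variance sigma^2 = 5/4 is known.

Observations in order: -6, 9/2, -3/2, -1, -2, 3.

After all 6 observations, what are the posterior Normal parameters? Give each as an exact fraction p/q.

obs 1: x=-6 → posterior Normal(-284/59, 55/59)
obs 2: x=9/2 → posterior Normal(-86/103, 55/103)
obs 3: x=-3/2 → posterior Normal(-152/147, 55/147)
obs 4: x=-1 → posterior Normal(-196/191, 55/191)
obs 5: x=-2 → posterior Normal(-284/235, 11/47)
obs 6: x=3 → posterior Normal(-152/279, 55/279)

mu_0=-152/279, tau_0^2=55/279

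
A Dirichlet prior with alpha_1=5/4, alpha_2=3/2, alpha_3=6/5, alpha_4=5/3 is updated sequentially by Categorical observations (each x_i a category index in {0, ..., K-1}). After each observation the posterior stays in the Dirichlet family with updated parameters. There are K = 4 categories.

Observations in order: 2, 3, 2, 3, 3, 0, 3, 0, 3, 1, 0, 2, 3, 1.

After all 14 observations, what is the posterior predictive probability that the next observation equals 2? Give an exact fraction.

252/1177

obs 1: x=2 → posterior Dirichlet(5/4, 3/2, 11/5, 5/3)
obs 2: x=3 → posterior Dirichlet(5/4, 3/2, 11/5, 8/3)
obs 3: x=2 → posterior Dirichlet(5/4, 3/2, 16/5, 8/3)
obs 4: x=3 → posterior Dirichlet(5/4, 3/2, 16/5, 11/3)
obs 5: x=3 → posterior Dirichlet(5/4, 3/2, 16/5, 14/3)
obs 6: x=0 → posterior Dirichlet(9/4, 3/2, 16/5, 14/3)
obs 7: x=3 → posterior Dirichlet(9/4, 3/2, 16/5, 17/3)
obs 8: x=0 → posterior Dirichlet(13/4, 3/2, 16/5, 17/3)
obs 9: x=3 → posterior Dirichlet(13/4, 3/2, 16/5, 20/3)
obs 10: x=1 → posterior Dirichlet(13/4, 5/2, 16/5, 20/3)
obs 11: x=0 → posterior Dirichlet(17/4, 5/2, 16/5, 20/3)
obs 12: x=2 → posterior Dirichlet(17/4, 5/2, 21/5, 20/3)
obs 13: x=3 → posterior Dirichlet(17/4, 5/2, 21/5, 23/3)
obs 14: x=1 → posterior Dirichlet(17/4, 7/2, 21/5, 23/3)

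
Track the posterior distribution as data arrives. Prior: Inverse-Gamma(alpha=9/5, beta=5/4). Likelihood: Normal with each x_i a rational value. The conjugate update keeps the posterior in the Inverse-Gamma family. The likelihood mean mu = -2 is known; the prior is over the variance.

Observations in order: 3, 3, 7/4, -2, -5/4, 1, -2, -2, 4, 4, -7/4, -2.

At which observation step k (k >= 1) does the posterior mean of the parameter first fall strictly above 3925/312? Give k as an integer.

k = 2

obs 1: x=3 → posterior Inverse-Gamma(23/10, 55/4)
obs 2: x=3 → posterior Inverse-Gamma(14/5, 105/4)
obs 3: x=7/4 → posterior Inverse-Gamma(33/10, 1065/32)
obs 4: x=-2 → posterior Inverse-Gamma(19/5, 1065/32)
obs 5: x=-5/4 → posterior Inverse-Gamma(43/10, 537/16)
obs 6: x=1 → posterior Inverse-Gamma(24/5, 609/16)
obs 7: x=-2 → posterior Inverse-Gamma(53/10, 609/16)
obs 8: x=-2 → posterior Inverse-Gamma(29/5, 609/16)
obs 9: x=4 → posterior Inverse-Gamma(63/10, 897/16)
obs 10: x=4 → posterior Inverse-Gamma(34/5, 1185/16)
obs 11: x=-7/4 → posterior Inverse-Gamma(73/10, 2371/32)
obs 12: x=-2 → posterior Inverse-Gamma(39/5, 2371/32)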